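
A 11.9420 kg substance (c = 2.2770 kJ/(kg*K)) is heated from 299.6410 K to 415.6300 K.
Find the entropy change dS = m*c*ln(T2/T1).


T2/T1 = 1.3871
ln(T2/T1) = 0.3272
dS = 11.9420 * 2.2770 * 0.3272 = 8.8975 kJ/K

8.8975 kJ/K


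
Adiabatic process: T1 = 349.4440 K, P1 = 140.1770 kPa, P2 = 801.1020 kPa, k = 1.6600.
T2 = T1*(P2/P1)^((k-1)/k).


(k-1)/k = 0.3976
(P2/P1)^exp = 1.9998
T2 = 349.4440 * 1.9998 = 698.8080 K

698.8080 K


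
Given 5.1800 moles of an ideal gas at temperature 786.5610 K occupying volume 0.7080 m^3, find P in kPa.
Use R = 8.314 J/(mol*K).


P = nRT/V = 5.1800 * 8.314 * 786.5610 / 0.7080
= 33874.4450 / 0.7080 = 47845.2614 Pa = 47.8453 kPa

47.8453 kPa


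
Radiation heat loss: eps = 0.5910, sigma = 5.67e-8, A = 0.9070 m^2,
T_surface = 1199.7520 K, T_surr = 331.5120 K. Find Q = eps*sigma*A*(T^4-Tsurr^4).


T^4 = 2.0719e+12
Tsurr^4 = 1.2078e+10
Q = 0.5910 * 5.67e-8 * 0.9070 * 2.0598e+12 = 62604.3673 W

62604.3673 W


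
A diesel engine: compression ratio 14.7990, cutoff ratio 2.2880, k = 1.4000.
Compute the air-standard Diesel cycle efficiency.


r^(k-1) = 2.9383
rc^k = 3.1859
eta = 0.5874 = 58.7425%

58.7425%


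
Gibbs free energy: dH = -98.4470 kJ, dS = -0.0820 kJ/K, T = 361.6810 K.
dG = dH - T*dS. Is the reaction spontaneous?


T*dS = 361.6810 * -0.0820 = -29.6578 kJ
dG = -98.4470 + 29.6578 = -68.7892 kJ (spontaneous)

dG = -68.7892 kJ, spontaneous


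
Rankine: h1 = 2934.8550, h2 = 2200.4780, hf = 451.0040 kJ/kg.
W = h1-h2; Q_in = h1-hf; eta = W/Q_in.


W = 734.3770 kJ/kg
Q_in = 2483.8510 kJ/kg
eta = 0.2957 = 29.5661%

eta = 29.5661%


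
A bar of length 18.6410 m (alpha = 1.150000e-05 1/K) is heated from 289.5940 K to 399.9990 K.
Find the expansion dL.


dT = 110.4050 K
dL = 1.150000e-05 * 18.6410 * 110.4050 = 0.023668 m
L_final = 18.664668 m

dL = 0.023668 m


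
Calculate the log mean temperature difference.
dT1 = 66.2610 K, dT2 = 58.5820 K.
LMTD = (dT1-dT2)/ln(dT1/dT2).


dT1/dT2 = 1.1311
ln(dT1/dT2) = 0.1232
LMTD = 7.6790 / 0.1232 = 62.3427 K

62.3427 K


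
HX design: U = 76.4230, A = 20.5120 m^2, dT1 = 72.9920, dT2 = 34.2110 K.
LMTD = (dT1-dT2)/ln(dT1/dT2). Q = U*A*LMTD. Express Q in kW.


LMTD = 51.1756 K
Q = 76.4230 * 20.5120 * 51.1756 = 80222.2785 W = 80.2223 kW

80.2223 kW


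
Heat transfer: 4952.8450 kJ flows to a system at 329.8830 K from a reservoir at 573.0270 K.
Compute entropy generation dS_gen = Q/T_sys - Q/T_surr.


dS_sys = 4952.8450/329.8830 = 15.0139 kJ/K
dS_surr = -4952.8450/573.0270 = -8.6433 kJ/K
dS_gen = 15.0139 - 8.6433 = 6.3706 kJ/K (irreversible)

dS_gen = 6.3706 kJ/K, irreversible


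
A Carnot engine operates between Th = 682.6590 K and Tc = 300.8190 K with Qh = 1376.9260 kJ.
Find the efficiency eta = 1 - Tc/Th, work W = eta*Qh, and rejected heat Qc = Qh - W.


eta = 1 - 300.8190/682.6590 = 0.5593
W = 0.5593 * 1376.9260 = 770.1728 kJ
Qc = 1376.9260 - 770.1728 = 606.7532 kJ

eta = 55.9342%, W = 770.1728 kJ, Qc = 606.7532 kJ


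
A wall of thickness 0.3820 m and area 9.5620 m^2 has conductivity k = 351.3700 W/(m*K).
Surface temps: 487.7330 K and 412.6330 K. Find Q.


dT = 75.1000 K
Q = 351.3700 * 9.5620 * 75.1000 / 0.3820 = 660526.1139 W

660526.1139 W


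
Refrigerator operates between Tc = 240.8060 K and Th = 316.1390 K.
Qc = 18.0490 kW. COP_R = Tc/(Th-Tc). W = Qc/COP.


COP = 240.8060 / 75.3330 = 3.1966
W = 18.0490 / 3.1966 = 5.6464 kW

COP = 3.1966, W = 5.6464 kW


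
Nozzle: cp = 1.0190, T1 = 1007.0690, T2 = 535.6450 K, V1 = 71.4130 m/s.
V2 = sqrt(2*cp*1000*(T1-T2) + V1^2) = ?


dT = 471.4240 K
2*cp*1000*dT = 960762.1120
V1^2 = 5099.8166
V2 = sqrt(965861.9286) = 982.7827 m/s

982.7827 m/s


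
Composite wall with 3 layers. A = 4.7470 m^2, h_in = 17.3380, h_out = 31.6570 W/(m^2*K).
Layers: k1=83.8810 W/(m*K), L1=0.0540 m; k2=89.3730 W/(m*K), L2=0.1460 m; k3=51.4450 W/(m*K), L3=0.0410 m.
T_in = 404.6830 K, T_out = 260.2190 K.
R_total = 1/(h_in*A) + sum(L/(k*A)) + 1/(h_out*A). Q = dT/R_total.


R_conv_in = 1/(17.3380*4.7470) = 0.0122
R_1 = 0.0540/(83.8810*4.7470) = 0.0001
R_2 = 0.1460/(89.3730*4.7470) = 0.0003
R_3 = 0.0410/(51.4450*4.7470) = 0.0002
R_conv_out = 1/(31.6570*4.7470) = 0.0067
R_total = 0.0195 K/W
Q = 144.4640 / 0.0195 = 7426.6057 W

R_total = 0.0195 K/W, Q = 7426.6057 W


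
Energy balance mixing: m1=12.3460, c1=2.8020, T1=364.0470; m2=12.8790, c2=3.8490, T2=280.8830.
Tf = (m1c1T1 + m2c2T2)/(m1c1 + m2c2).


num = 26517.3843
den = 84.1648
Tf = 315.0652 K

315.0652 K


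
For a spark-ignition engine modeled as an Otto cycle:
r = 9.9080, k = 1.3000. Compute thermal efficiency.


r^(k-1) = 1.9897
eta = 1 - 1/1.9897 = 0.4974 = 49.7421%

49.7421%


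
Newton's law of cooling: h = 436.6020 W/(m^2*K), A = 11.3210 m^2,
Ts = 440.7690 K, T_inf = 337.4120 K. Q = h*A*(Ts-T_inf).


dT = 103.3570 K
Q = 436.6020 * 11.3210 * 103.3570 = 510870.0073 W

510870.0073 W


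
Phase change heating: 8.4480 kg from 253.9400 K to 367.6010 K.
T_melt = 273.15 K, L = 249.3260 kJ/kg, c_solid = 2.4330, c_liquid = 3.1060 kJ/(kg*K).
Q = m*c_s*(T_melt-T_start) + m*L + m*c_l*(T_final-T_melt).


Q1 (sensible, solid) = 8.4480 * 2.4330 * 19.2100 = 394.8420 kJ
Q2 (latent) = 8.4480 * 249.3260 = 2106.3060 kJ
Q3 (sensible, liquid) = 8.4480 * 3.1060 * 94.4510 = 2478.3459 kJ
Q_total = 4979.4940 kJ

4979.4940 kJ


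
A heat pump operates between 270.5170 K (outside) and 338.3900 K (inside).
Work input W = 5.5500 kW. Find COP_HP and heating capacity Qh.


COP = 338.3900 / 67.8730 = 4.9856
Qh = 4.9856 * 5.5500 = 27.6703 kW

COP = 4.9856, Qh = 27.6703 kW


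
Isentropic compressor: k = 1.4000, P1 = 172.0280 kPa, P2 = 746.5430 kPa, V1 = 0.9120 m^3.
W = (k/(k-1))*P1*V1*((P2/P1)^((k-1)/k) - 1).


(k-1)/k = 0.2857
(P2/P1)^exp = 1.5210
W = 3.5000 * 172.0280 * 0.9120 * (1.5210 - 1) = 286.0900 kJ

286.0900 kJ


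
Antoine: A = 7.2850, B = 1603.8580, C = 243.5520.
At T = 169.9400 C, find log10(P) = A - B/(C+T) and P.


C+T = 413.4920
B/(C+T) = 3.8788
log10(P) = 7.2850 - 3.8788 = 3.4062
P = 10^3.4062 = 2547.9292 mmHg

2547.9292 mmHg


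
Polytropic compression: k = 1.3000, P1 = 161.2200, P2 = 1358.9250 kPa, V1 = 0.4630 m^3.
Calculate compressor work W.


(k-1)/k = 0.2308
(P2/P1)^exp = 1.6355
W = 4.3333 * 161.2200 * 0.4630 * (1.6355 - 1) = 205.5476 kJ

205.5476 kJ


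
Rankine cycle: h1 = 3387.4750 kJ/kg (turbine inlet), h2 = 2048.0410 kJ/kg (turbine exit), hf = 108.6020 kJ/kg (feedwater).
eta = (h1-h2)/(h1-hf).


W = 1339.4340 kJ/kg
Q_in = 3278.8730 kJ/kg
eta = 0.4085 = 40.8504%

eta = 40.8504%


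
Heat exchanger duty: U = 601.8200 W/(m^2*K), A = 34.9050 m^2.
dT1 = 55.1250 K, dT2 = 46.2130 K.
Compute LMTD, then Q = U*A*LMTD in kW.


LMTD = 50.5381 K
Q = 601.8200 * 34.9050 * 50.5381 = 1061630.0588 W = 1061.6301 kW

1061.6301 kW


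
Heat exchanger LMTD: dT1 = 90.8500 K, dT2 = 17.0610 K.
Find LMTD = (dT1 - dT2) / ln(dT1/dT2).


dT1/dT2 = 5.3250
ln(dT1/dT2) = 1.6724
LMTD = 73.7890 / 1.6724 = 44.1212 K

44.1212 K


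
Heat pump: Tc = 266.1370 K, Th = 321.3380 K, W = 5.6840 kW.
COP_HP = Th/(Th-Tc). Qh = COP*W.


COP = 321.3380 / 55.2010 = 5.8212
Qh = 5.8212 * 5.6840 = 33.0879 kW

COP = 5.8212, Qh = 33.0879 kW


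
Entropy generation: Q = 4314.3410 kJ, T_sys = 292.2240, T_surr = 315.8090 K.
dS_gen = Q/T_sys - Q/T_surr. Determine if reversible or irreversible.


dS_sys = 4314.3410/292.2240 = 14.7638 kJ/K
dS_surr = -4314.3410/315.8090 = -13.6612 kJ/K
dS_gen = 14.7638 - 13.6612 = 1.1026 kJ/K (irreversible)

dS_gen = 1.1026 kJ/K, irreversible


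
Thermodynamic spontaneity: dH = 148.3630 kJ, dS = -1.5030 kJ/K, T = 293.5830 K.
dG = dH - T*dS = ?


T*dS = 293.5830 * -1.5030 = -441.2552 kJ
dG = 148.3630 + 441.2552 = 589.6182 kJ (non-spontaneous)

dG = 589.6182 kJ, non-spontaneous


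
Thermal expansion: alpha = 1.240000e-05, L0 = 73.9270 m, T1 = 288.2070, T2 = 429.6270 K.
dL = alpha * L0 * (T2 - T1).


dT = 141.4200 K
dL = 1.240000e-05 * 73.9270 * 141.4200 = 0.129639 m
L_final = 74.056639 m

dL = 0.129639 m


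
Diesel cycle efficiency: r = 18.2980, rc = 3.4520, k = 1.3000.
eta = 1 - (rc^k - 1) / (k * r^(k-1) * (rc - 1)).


r^(k-1) = 2.3918
rc^k = 5.0060
eta = 0.4746 = 47.4555%

47.4555%


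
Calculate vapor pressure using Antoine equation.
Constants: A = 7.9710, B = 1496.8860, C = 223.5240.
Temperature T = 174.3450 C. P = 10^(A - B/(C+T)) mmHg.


C+T = 397.8690
B/(C+T) = 3.7623
log10(P) = 7.9710 - 3.7623 = 4.2087
P = 10^4.2087 = 16171.1747 mmHg

16171.1747 mmHg


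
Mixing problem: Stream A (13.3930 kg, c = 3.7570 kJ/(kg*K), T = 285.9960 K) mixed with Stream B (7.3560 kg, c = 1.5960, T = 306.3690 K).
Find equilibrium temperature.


num = 17987.4300
den = 62.0577
Tf = 289.8502 K

289.8502 K


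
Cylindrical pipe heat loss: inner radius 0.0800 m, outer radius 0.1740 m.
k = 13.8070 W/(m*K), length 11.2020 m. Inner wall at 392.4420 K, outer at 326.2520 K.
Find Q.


dT = 66.1900 K
ln(ro/ri) = 0.7770
Q = 2*pi*13.8070*11.2020*66.1900 / 0.7770 = 82780.8921 W

82780.8921 W


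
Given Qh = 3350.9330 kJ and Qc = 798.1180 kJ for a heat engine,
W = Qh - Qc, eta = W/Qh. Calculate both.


W = 3350.9330 - 798.1180 = 2552.8150 kJ
eta = 2552.8150 / 3350.9330 = 0.7618 = 76.1822%

W = 2552.8150 kJ, eta = 76.1822%


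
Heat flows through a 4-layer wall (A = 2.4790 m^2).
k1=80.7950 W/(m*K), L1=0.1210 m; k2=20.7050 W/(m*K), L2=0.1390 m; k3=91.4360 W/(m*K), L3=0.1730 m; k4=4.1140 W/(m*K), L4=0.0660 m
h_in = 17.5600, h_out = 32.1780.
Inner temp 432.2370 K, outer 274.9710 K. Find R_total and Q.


R_conv_in = 1/(17.5600*2.4790) = 0.0230
R_1 = 0.1210/(80.7950*2.4790) = 0.0006
R_2 = 0.1390/(20.7050*2.4790) = 0.0027
R_3 = 0.1730/(91.4360*2.4790) = 0.0008
R_4 = 0.0660/(4.1140*2.4790) = 0.0065
R_conv_out = 1/(32.1780*2.4790) = 0.0125
R_total = 0.0461 K/W
Q = 157.2660 / 0.0461 = 3414.7378 W

R_total = 0.0461 K/W, Q = 3414.7378 W


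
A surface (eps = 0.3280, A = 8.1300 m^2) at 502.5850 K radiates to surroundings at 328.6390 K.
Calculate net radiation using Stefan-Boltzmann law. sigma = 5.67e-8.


T^4 = 6.3803e+10
Tsurr^4 = 1.1665e+10
Q = 0.3280 * 5.67e-8 * 8.1300 * 5.2138e+10 = 7883.1538 W

7883.1538 W


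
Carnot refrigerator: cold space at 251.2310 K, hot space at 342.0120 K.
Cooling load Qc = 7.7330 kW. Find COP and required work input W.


COP = 251.2310 / 90.7810 = 2.7674
W = 7.7330 / 2.7674 = 2.7943 kW

COP = 2.7674, W = 2.7943 kW


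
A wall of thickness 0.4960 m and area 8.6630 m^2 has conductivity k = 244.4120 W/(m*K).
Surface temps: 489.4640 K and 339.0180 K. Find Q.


dT = 150.4460 K
Q = 244.4120 * 8.6630 * 150.4460 / 0.4960 = 642228.8459 W

642228.8459 W


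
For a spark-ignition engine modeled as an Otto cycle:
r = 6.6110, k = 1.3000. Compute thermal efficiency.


r^(k-1) = 1.7623
eta = 1 - 1/1.7623 = 0.4326 = 43.2560%

43.2560%


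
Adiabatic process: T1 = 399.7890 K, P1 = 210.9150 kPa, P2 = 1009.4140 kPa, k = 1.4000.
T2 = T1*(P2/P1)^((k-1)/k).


(k-1)/k = 0.2857
(P2/P1)^exp = 1.5641
T2 = 399.7890 * 1.5641 = 625.3248 K

625.3248 K


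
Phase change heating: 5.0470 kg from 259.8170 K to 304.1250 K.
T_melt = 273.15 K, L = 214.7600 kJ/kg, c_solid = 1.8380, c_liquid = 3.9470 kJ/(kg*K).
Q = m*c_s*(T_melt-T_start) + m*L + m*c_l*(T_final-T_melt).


Q1 (sensible, solid) = 5.0470 * 1.8380 * 13.3330 = 123.6821 kJ
Q2 (latent) = 5.0470 * 214.7600 = 1083.8937 kJ
Q3 (sensible, liquid) = 5.0470 * 3.9470 * 30.9750 = 617.0378 kJ
Q_total = 1824.6135 kJ

1824.6135 kJ


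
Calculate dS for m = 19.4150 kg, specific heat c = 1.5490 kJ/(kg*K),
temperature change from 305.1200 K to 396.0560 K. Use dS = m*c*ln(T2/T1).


T2/T1 = 1.2980
ln(T2/T1) = 0.2609
dS = 19.4150 * 1.5490 * 0.2609 = 7.8448 kJ/K

7.8448 kJ/K


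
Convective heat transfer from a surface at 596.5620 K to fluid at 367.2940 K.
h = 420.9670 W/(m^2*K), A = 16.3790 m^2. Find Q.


dT = 229.2680 K
Q = 420.9670 * 16.3790 * 229.2680 = 1580807.0999 W

1580807.0999 W


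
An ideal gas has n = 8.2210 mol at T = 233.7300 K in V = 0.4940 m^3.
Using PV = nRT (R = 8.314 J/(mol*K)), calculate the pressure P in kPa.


P = nRT/V = 8.2210 * 8.314 * 233.7300 / 0.4940
= 15975.3039 / 0.4940 = 32338.6718 Pa = 32.3387 kPa

32.3387 kPa


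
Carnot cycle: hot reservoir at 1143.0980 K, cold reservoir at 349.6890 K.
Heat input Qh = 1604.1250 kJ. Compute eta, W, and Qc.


eta = 1 - 349.6890/1143.0980 = 0.6941
W = 0.6941 * 1604.1250 = 1113.4017 kJ
Qc = 1604.1250 - 1113.4017 = 490.7233 kJ

eta = 69.4087%, W = 1113.4017 kJ, Qc = 490.7233 kJ


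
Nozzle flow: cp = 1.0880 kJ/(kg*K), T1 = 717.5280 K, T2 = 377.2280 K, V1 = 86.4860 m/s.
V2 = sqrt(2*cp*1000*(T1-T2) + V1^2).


dT = 340.3000 K
2*cp*1000*dT = 740492.8000
V1^2 = 7479.8282
V2 = sqrt(747972.6282) = 864.8541 m/s

864.8541 m/s


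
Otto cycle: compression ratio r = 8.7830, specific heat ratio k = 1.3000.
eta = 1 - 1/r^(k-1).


r^(k-1) = 1.9191
eta = 1 - 1/1.9191 = 0.4789 = 47.8917%

47.8917%


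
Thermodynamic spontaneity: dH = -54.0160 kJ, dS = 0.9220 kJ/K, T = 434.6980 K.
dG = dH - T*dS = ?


T*dS = 434.6980 * 0.9220 = 400.7916 kJ
dG = -54.0160 - 400.7916 = -454.8076 kJ (spontaneous)

dG = -454.8076 kJ, spontaneous


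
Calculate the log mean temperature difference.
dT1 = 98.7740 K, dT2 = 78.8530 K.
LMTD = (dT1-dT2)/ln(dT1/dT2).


dT1/dT2 = 1.2526
ln(dT1/dT2) = 0.2252
LMTD = 19.9210 / 0.2252 = 88.4399 K

88.4399 K


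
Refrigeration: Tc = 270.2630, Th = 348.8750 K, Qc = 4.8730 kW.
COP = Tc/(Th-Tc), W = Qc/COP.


COP = 270.2630 / 78.6120 = 3.4379
W = 4.8730 / 3.4379 = 1.4174 kW

COP = 3.4379, W = 1.4174 kW


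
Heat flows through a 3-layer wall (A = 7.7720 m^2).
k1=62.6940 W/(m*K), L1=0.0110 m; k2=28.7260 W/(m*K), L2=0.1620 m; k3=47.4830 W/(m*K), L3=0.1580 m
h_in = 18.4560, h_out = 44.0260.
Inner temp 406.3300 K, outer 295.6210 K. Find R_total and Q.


R_conv_in = 1/(18.4560*7.7720) = 0.0070
R_1 = 0.0110/(62.6940*7.7720) = 2.2575e-05
R_2 = 0.1620/(28.7260*7.7720) = 0.0007
R_3 = 0.1580/(47.4830*7.7720) = 0.0004
R_conv_out = 1/(44.0260*7.7720) = 0.0029
R_total = 0.0111 K/W
Q = 110.7090 / 0.0111 = 10000.4428 W

R_total = 0.0111 K/W, Q = 10000.4428 W


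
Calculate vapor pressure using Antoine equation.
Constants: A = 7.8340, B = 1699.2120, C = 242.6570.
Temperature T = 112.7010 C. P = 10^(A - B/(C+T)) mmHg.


C+T = 355.3580
B/(C+T) = 4.7817
log10(P) = 7.8340 - 4.7817 = 3.0523
P = 10^3.0523 = 1128.0008 mmHg

1128.0008 mmHg


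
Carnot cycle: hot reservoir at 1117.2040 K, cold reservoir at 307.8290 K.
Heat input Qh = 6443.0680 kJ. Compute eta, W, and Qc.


eta = 1 - 307.8290/1117.2040 = 0.7245
W = 0.7245 * 6443.0680 = 4667.7761 kJ
Qc = 6443.0680 - 4667.7761 = 1775.2919 kJ

eta = 72.4465%, W = 4667.7761 kJ, Qc = 1775.2919 kJ


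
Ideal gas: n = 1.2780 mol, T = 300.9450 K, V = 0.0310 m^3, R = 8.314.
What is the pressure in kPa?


P = nRT/V = 1.2780 * 8.314 * 300.9450 / 0.0310
= 3197.6285 / 0.0310 = 103149.3065 Pa = 103.1493 kPa

103.1493 kPa


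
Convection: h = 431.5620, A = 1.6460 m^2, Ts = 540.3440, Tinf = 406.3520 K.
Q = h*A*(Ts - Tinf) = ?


dT = 133.9920 K
Q = 431.5620 * 1.6460 * 133.9920 = 95181.3582 W

95181.3582 W


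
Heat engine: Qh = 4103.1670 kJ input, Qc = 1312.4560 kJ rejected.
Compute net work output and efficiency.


W = 4103.1670 - 1312.4560 = 2790.7110 kJ
eta = 2790.7110 / 4103.1670 = 0.6801 = 68.0136%

W = 2790.7110 kJ, eta = 68.0136%


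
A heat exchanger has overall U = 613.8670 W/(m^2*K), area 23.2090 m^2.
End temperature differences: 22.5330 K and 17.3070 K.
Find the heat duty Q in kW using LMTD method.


LMTD = 19.8052 K
Q = 613.8670 * 23.2090 * 19.8052 = 282169.6756 W = 282.1697 kW

282.1697 kW


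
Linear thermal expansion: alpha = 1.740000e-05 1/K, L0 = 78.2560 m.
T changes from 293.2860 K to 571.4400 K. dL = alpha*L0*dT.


dT = 278.1540 K
dL = 1.740000e-05 * 78.2560 * 278.1540 = 0.378750 m
L_final = 78.634750 m

dL = 0.378750 m


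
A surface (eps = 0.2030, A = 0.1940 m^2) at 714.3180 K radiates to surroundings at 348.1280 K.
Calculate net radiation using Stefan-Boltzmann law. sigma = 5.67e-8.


T^4 = 2.6036e+11
Tsurr^4 = 1.4688e+10
Q = 0.2030 * 5.67e-8 * 0.1940 * 2.4567e+11 = 548.5656 W

548.5656 W


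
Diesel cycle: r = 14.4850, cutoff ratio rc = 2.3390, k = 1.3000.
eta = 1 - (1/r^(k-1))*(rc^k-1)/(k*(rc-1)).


r^(k-1) = 2.2298
rc^k = 3.0181
eta = 0.4801 = 48.0062%

48.0062%


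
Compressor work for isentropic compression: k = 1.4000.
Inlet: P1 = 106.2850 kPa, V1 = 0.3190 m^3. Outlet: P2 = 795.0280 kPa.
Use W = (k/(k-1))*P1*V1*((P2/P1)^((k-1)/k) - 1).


(k-1)/k = 0.2857
(P2/P1)^exp = 1.7770
W = 3.5000 * 106.2850 * 0.3190 * (1.7770 - 1) = 92.2050 kJ

92.2050 kJ


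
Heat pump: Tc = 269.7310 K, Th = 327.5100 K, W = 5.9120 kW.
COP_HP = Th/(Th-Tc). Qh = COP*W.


COP = 327.5100 / 57.7790 = 5.6683
Qh = 5.6683 * 5.9120 = 33.5111 kW

COP = 5.6683, Qh = 33.5111 kW


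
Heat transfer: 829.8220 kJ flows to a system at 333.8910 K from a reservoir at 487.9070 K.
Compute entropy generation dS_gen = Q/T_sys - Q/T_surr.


dS_sys = 829.8220/333.8910 = 2.4853 kJ/K
dS_surr = -829.8220/487.9070 = -1.7008 kJ/K
dS_gen = 2.4853 - 1.7008 = 0.7845 kJ/K (irreversible)

dS_gen = 0.7845 kJ/K, irreversible


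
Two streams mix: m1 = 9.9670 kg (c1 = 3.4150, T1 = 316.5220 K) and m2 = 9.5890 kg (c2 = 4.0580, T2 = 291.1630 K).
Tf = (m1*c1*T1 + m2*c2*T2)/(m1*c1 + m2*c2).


num = 22103.3377
den = 72.9495
Tf = 302.9952 K

302.9952 K


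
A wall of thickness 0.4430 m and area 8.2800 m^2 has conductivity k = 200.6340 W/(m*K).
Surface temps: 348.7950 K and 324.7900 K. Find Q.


dT = 24.0050 K
Q = 200.6340 * 8.2800 * 24.0050 / 0.4430 = 90018.7240 W

90018.7240 W


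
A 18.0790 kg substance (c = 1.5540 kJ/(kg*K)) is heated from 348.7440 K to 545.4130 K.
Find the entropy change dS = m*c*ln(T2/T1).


T2/T1 = 1.5639
ln(T2/T1) = 0.4472
dS = 18.0790 * 1.5540 * 0.4472 = 12.5641 kJ/K

12.5641 kJ/K


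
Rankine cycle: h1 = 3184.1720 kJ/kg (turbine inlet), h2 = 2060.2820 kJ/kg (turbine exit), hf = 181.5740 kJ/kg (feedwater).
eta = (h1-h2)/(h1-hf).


W = 1123.8900 kJ/kg
Q_in = 3002.5980 kJ/kg
eta = 0.3743 = 37.4306%

eta = 37.4306%


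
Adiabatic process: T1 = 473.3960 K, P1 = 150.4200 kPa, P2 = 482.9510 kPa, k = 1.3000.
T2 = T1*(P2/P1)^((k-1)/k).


(k-1)/k = 0.2308
(P2/P1)^exp = 1.3089
T2 = 473.3960 * 1.3089 = 619.6289 K

619.6289 K


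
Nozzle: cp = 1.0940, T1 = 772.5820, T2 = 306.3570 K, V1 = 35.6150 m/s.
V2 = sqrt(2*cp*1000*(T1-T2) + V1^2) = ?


dT = 466.2250 K
2*cp*1000*dT = 1020100.3000
V1^2 = 1268.4282
V2 = sqrt(1021368.7282) = 1010.6279 m/s

1010.6279 m/s


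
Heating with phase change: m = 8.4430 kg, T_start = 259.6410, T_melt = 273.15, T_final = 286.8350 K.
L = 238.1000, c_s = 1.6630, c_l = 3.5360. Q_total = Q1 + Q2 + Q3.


Q1 (sensible, solid) = 8.4430 * 1.6630 * 13.5090 = 189.6759 kJ
Q2 (latent) = 8.4430 * 238.1000 = 2010.2783 kJ
Q3 (sensible, liquid) = 8.4430 * 3.5360 * 13.6850 = 408.5581 kJ
Q_total = 2608.5124 kJ

2608.5124 kJ


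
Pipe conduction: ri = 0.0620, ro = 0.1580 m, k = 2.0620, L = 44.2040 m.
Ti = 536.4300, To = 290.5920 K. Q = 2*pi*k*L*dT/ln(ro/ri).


dT = 245.8380 K
ln(ro/ri) = 0.9355
Q = 2*pi*2.0620*44.2040*245.8380 / 0.9355 = 150505.9228 W

150505.9228 W


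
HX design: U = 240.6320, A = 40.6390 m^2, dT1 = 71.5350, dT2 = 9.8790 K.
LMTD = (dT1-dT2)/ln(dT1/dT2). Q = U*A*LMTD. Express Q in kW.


LMTD = 31.1429 K
Q = 240.6320 * 40.6390 * 31.1429 = 304548.0221 W = 304.5480 kW

304.5480 kW


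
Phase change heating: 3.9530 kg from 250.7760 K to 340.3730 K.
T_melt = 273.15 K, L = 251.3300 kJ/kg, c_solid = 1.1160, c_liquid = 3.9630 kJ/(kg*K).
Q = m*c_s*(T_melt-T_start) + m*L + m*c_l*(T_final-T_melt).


Q1 (sensible, solid) = 3.9530 * 1.1160 * 22.3740 = 98.7040 kJ
Q2 (latent) = 3.9530 * 251.3300 = 993.5075 kJ
Q3 (sensible, liquid) = 3.9530 * 3.9630 * 67.2230 = 1053.0980 kJ
Q_total = 2145.3094 kJ

2145.3094 kJ


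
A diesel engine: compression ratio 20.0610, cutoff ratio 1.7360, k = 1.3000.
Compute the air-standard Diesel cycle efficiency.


r^(k-1) = 2.4587
rc^k = 2.0484
eta = 0.5543 = 55.4344%

55.4344%


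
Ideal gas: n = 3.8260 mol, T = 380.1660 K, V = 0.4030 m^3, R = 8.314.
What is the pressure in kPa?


P = nRT/V = 3.8260 * 8.314 * 380.1660 / 0.4030
= 12092.8387 / 0.4030 = 30007.0439 Pa = 30.0070 kPa

30.0070 kPa


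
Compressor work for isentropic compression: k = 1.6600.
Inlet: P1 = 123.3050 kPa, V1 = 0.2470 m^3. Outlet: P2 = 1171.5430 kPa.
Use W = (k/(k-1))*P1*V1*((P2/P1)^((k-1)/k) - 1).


(k-1)/k = 0.3976
(P2/P1)^exp = 2.4477
W = 2.5152 * 123.3050 * 0.2470 * (2.4477 - 1) = 110.8957 kJ

110.8957 kJ


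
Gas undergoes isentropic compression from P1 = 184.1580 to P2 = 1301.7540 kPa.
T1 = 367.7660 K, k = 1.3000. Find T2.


(k-1)/k = 0.2308
(P2/P1)^exp = 1.5704
T2 = 367.7660 * 1.5704 = 577.5276 K

577.5276 K


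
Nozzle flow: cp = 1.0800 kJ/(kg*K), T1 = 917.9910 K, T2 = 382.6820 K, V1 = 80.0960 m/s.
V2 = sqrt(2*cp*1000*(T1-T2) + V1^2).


dT = 535.3090 K
2*cp*1000*dT = 1156267.4400
V1^2 = 6415.3692
V2 = sqrt(1162682.8092) = 1078.2777 m/s

1078.2777 m/s


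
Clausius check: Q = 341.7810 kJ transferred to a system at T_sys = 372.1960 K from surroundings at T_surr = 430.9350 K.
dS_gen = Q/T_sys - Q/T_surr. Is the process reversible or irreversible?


dS_sys = 341.7810/372.1960 = 0.9183 kJ/K
dS_surr = -341.7810/430.9350 = -0.7931 kJ/K
dS_gen = 0.9183 - 0.7931 = 0.1252 kJ/K (irreversible)

dS_gen = 0.1252 kJ/K, irreversible


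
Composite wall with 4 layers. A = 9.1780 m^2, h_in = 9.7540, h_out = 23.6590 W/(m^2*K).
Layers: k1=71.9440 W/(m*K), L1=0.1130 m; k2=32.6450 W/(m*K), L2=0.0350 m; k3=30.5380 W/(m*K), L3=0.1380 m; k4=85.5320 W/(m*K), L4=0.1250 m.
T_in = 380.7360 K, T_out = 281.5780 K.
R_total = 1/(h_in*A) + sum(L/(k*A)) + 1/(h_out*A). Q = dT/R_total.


R_conv_in = 1/(9.7540*9.1780) = 0.0112
R_1 = 0.1130/(71.9440*9.1780) = 0.0002
R_2 = 0.0350/(32.6450*9.1780) = 0.0001
R_3 = 0.1380/(30.5380*9.1780) = 0.0005
R_4 = 0.1250/(85.5320*9.1780) = 0.0002
R_conv_out = 1/(23.6590*9.1780) = 0.0046
R_total = 0.0167 K/W
Q = 99.1580 / 0.0167 = 5932.1916 W

R_total = 0.0167 K/W, Q = 5932.1916 W


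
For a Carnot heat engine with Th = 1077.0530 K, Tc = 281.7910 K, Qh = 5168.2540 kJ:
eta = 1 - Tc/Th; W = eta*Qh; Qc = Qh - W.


eta = 1 - 281.7910/1077.0530 = 0.7384
W = 0.7384 * 5168.2540 = 3816.0759 kJ
Qc = 5168.2540 - 3816.0759 = 1352.1781 kJ

eta = 73.8368%, W = 3816.0759 kJ, Qc = 1352.1781 kJ


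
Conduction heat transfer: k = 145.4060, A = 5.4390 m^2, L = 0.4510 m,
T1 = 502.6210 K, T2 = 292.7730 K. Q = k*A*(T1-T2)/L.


dT = 209.8480 K
Q = 145.4060 * 5.4390 * 209.8480 / 0.4510 = 367984.6296 W

367984.6296 W


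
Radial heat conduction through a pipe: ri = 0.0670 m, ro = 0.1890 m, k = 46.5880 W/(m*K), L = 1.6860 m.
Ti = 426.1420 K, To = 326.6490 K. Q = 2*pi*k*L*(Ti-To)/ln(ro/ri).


dT = 99.4930 K
ln(ro/ri) = 1.0371
Q = 2*pi*46.5880*1.6860*99.4930 / 1.0371 = 47348.0933 W

47348.0933 W


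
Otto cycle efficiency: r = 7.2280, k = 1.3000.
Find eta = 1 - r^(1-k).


r^(k-1) = 1.8101
eta = 1 - 1/1.8101 = 0.4475 = 44.7548%

44.7548%


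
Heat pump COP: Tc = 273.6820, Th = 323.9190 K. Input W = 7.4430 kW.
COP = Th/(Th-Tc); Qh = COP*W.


COP = 323.9190 / 50.2370 = 6.4478
Qh = 6.4478 * 7.4430 = 47.9911 kW

COP = 6.4478, Qh = 47.9911 kW


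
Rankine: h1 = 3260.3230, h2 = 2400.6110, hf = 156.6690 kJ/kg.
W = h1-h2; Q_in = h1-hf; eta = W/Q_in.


W = 859.7120 kJ/kg
Q_in = 3103.6540 kJ/kg
eta = 0.2770 = 27.7000%

eta = 27.7000%


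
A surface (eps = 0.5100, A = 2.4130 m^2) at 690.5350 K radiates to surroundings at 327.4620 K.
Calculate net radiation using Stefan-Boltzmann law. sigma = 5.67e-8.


T^4 = 2.2738e+11
Tsurr^4 = 1.1499e+10
Q = 0.5100 * 5.67e-8 * 2.4130 * 2.1588e+11 = 15063.1524 W

15063.1524 W


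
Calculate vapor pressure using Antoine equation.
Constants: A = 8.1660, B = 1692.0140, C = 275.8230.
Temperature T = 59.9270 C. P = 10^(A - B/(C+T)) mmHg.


C+T = 335.7500
B/(C+T) = 5.0395
log10(P) = 8.1660 - 5.0395 = 3.1265
P = 10^3.1265 = 1338.1180 mmHg

1338.1180 mmHg


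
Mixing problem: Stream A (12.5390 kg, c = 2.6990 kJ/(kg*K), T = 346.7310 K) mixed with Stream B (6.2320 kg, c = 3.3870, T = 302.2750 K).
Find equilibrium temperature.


num = 18114.6898
den = 54.9505
Tf = 329.6544 K

329.6544 K


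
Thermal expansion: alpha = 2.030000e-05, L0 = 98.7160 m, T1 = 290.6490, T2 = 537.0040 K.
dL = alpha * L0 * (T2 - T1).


dT = 246.3550 K
dL = 2.030000e-05 * 98.7160 * 246.3550 = 0.493679 m
L_final = 99.209679 m

dL = 0.493679 m


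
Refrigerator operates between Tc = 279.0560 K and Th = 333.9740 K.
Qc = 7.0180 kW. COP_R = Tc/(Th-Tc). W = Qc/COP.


COP = 279.0560 / 54.9180 = 5.0813
W = 7.0180 / 5.0813 = 1.3811 kW

COP = 5.0813, W = 1.3811 kW


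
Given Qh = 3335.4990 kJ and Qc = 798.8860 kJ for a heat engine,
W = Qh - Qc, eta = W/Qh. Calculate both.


W = 3335.4990 - 798.8860 = 2536.6130 kJ
eta = 2536.6130 / 3335.4990 = 0.7605 = 76.0490%

W = 2536.6130 kJ, eta = 76.0490%


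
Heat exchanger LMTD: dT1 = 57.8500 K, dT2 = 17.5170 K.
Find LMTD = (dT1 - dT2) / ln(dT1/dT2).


dT1/dT2 = 3.3025
ln(dT1/dT2) = 1.1947
LMTD = 40.3330 / 1.1947 = 33.7605 K

33.7605 K


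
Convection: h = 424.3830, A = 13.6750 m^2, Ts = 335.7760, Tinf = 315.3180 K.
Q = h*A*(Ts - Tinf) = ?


dT = 20.4580 K
Q = 424.3830 * 13.6750 * 20.4580 = 118726.7249 W

118726.7249 W


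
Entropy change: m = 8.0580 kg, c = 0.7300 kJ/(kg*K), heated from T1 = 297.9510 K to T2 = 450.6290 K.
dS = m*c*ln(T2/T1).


T2/T1 = 1.5124
ln(T2/T1) = 0.4137
dS = 8.0580 * 0.7300 * 0.4137 = 2.4336 kJ/K

2.4336 kJ/K


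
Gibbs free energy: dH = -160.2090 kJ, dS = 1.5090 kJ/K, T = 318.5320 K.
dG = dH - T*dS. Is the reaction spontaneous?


T*dS = 318.5320 * 1.5090 = 480.6648 kJ
dG = -160.2090 - 480.6648 = -640.8738 kJ (spontaneous)

dG = -640.8738 kJ, spontaneous


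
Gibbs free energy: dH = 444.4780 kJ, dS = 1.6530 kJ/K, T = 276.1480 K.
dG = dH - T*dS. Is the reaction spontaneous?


T*dS = 276.1480 * 1.6530 = 456.4726 kJ
dG = 444.4780 - 456.4726 = -11.9946 kJ (spontaneous)

dG = -11.9946 kJ, spontaneous


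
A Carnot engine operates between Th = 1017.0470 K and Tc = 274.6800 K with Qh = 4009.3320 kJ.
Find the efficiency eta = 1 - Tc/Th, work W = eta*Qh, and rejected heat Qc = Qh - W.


eta = 1 - 274.6800/1017.0470 = 0.7299
W = 0.7299 * 4009.3320 = 2926.5076 kJ
Qc = 4009.3320 - 2926.5076 = 1082.8244 kJ

eta = 72.9924%, W = 2926.5076 kJ, Qc = 1082.8244 kJ


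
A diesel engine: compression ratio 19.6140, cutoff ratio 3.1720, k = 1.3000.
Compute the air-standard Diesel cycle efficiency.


r^(k-1) = 2.4421
rc^k = 4.4847
eta = 0.4947 = 49.4650%

49.4650%


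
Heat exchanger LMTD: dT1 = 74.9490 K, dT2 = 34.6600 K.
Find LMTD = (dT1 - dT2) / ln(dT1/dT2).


dT1/dT2 = 2.1624
ln(dT1/dT2) = 0.7712
LMTD = 40.2890 / 0.7712 = 52.2405 K

52.2405 K


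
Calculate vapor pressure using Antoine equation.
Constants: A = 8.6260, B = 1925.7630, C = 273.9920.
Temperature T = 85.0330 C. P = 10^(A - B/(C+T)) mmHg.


C+T = 359.0250
B/(C+T) = 5.3639
log10(P) = 8.6260 - 5.3639 = 3.2621
P = 10^3.2621 = 1828.6525 mmHg

1828.6525 mmHg


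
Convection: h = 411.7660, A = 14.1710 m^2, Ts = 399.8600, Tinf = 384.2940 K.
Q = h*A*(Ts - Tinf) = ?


dT = 15.5660 K
Q = 411.7660 * 14.1710 * 15.5660 = 90829.7268 W

90829.7268 W


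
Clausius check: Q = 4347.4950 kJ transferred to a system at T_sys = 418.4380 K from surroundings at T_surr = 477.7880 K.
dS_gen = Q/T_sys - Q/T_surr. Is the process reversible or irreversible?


dS_sys = 4347.4950/418.4380 = 10.3898 kJ/K
dS_surr = -4347.4950/477.7880 = -9.0992 kJ/K
dS_gen = 10.3898 - 9.0992 = 1.2906 kJ/K (irreversible)

dS_gen = 1.2906 kJ/K, irreversible


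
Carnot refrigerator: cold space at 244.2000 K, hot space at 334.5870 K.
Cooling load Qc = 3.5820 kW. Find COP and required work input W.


COP = 244.2000 / 90.3870 = 2.7017
W = 3.5820 / 2.7017 = 1.3258 kW

COP = 2.7017, W = 1.3258 kW


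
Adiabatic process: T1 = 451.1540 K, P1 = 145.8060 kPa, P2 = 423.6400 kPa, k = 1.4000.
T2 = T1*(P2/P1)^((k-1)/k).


(k-1)/k = 0.2857
(P2/P1)^exp = 1.3563
T2 = 451.1540 * 1.3563 = 611.8907 K

611.8907 K


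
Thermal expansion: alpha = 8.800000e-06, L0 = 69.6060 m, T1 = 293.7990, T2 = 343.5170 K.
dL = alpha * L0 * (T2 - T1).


dT = 49.7180 K
dL = 8.800000e-06 * 69.6060 * 49.7180 = 0.030454 m
L_final = 69.636454 m

dL = 0.030454 m


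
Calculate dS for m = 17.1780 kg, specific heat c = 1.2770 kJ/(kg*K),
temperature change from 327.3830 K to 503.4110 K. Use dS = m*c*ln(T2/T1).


T2/T1 = 1.5377
ln(T2/T1) = 0.4303
dS = 17.1780 * 1.2770 * 0.4303 = 9.4387 kJ/K

9.4387 kJ/K


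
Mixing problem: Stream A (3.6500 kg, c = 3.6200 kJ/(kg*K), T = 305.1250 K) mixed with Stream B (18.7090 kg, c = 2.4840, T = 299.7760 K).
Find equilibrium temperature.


num = 17963.1534
den = 59.6862
Tf = 300.9601 K

300.9601 K


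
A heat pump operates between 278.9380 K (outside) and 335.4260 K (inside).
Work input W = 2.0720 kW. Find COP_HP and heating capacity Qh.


COP = 335.4260 / 56.4880 = 5.9380
Qh = 5.9380 * 2.0720 = 12.3035 kW

COP = 5.9380, Qh = 12.3035 kW


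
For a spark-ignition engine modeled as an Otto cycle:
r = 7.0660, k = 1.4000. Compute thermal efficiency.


r^(k-1) = 2.1861
eta = 1 - 1/2.1861 = 0.5426 = 54.2564%

54.2564%


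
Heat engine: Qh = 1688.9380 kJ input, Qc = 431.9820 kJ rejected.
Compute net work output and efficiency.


W = 1688.9380 - 431.9820 = 1256.9560 kJ
eta = 1256.9560 / 1688.9380 = 0.7442 = 74.4229%

W = 1256.9560 kJ, eta = 74.4229%


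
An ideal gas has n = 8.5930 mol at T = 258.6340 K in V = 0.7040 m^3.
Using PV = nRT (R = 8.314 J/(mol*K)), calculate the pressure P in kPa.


P = nRT/V = 8.5930 * 8.314 * 258.6340 / 0.7040
= 18477.3825 / 0.7040 = 26246.2819 Pa = 26.2463 kPa

26.2463 kPa


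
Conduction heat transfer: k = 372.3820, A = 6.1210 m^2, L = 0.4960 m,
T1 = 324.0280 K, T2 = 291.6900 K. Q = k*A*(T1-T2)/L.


dT = 32.3380 K
Q = 372.3820 * 6.1210 * 32.3380 / 0.4960 = 148608.1199 W

148608.1199 W


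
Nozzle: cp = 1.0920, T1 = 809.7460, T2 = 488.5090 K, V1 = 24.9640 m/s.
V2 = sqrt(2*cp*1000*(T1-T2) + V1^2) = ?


dT = 321.2370 K
2*cp*1000*dT = 701581.6080
V1^2 = 623.2013
V2 = sqrt(702204.8093) = 837.9766 m/s

837.9766 m/s


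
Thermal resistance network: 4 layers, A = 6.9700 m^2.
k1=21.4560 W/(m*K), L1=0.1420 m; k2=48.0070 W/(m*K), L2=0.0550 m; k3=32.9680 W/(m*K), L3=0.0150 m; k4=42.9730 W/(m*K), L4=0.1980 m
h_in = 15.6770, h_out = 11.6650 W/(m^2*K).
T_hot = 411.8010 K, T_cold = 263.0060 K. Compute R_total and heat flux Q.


R_conv_in = 1/(15.6770*6.9700) = 0.0092
R_1 = 0.1420/(21.4560*6.9700) = 0.0009
R_2 = 0.0550/(48.0070*6.9700) = 0.0002
R_3 = 0.0150/(32.9680*6.9700) = 6.5278e-05
R_4 = 0.1980/(42.9730*6.9700) = 0.0007
R_conv_out = 1/(11.6650*6.9700) = 0.0123
R_total = 0.0233 K/W
Q = 148.7950 / 0.0233 = 6388.4259 W

R_total = 0.0233 K/W, Q = 6388.4259 W


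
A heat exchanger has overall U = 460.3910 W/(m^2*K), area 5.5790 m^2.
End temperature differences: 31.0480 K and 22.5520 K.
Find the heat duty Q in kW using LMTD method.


LMTD = 26.5740 K
Q = 460.3910 * 5.5790 * 26.5740 = 68255.9633 W = 68.2560 kW

68.2560 kW


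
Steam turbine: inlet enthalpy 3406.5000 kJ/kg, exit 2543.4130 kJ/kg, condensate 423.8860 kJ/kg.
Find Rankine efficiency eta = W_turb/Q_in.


W = 863.0870 kJ/kg
Q_in = 2982.6140 kJ/kg
eta = 0.2894 = 28.9373%

eta = 28.9373%


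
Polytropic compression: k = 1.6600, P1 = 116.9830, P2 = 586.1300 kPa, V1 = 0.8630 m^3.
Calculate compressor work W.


(k-1)/k = 0.3976
(P2/P1)^exp = 1.8979
W = 2.5152 * 116.9830 * 0.8630 * (1.8979 - 1) = 227.9827 kJ

227.9827 kJ


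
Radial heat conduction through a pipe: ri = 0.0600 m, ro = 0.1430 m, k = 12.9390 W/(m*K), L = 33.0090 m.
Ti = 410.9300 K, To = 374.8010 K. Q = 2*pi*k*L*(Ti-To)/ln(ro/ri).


dT = 36.1290 K
ln(ro/ri) = 0.8685
Q = 2*pi*12.9390*33.0090*36.1290 / 0.8685 = 111634.6546 W

111634.6546 W


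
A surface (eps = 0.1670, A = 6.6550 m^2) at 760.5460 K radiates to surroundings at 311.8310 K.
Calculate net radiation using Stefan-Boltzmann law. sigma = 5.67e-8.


T^4 = 3.3458e+11
Tsurr^4 = 9.4553e+09
Q = 0.1670 * 5.67e-8 * 6.6550 * 3.2513e+11 = 20487.9982 W

20487.9982 W


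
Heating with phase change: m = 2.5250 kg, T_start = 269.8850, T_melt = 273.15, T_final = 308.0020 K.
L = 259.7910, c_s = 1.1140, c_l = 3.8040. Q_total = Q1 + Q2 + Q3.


Q1 (sensible, solid) = 2.5250 * 1.1140 * 3.2650 = 9.1840 kJ
Q2 (latent) = 2.5250 * 259.7910 = 655.9723 kJ
Q3 (sensible, liquid) = 2.5250 * 3.8040 * 34.8520 = 334.7569 kJ
Q_total = 999.9132 kJ

999.9132 kJ


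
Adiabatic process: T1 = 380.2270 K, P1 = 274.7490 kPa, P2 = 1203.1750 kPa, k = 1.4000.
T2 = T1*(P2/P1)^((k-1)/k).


(k-1)/k = 0.2857
(P2/P1)^exp = 1.5249
T2 = 380.2270 * 1.5249 = 579.8264 K

579.8264 K


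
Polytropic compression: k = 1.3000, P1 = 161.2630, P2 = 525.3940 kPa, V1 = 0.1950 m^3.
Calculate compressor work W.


(k-1)/k = 0.2308
(P2/P1)^exp = 1.3133
W = 4.3333 * 161.2630 * 0.1950 * (1.3133 - 1) = 42.6963 kJ

42.6963 kJ


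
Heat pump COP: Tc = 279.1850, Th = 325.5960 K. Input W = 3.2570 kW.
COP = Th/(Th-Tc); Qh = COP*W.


COP = 325.5960 / 46.4110 = 7.0155
Qh = 7.0155 * 3.2570 = 22.8495 kW

COP = 7.0155, Qh = 22.8495 kW


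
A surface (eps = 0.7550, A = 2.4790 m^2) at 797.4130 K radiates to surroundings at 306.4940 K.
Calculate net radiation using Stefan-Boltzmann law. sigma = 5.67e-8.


T^4 = 4.0433e+11
Tsurr^4 = 8.8245e+09
Q = 0.7550 * 5.67e-8 * 2.4790 * 3.9550e+11 = 41971.6781 W

41971.6781 W


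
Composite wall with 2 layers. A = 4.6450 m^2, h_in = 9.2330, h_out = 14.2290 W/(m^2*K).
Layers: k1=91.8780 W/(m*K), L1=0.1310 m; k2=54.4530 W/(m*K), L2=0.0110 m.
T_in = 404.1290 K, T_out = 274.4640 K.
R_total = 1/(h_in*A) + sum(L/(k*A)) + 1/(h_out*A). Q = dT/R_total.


R_conv_in = 1/(9.2330*4.6450) = 0.0233
R_1 = 0.1310/(91.8780*4.6450) = 0.0003
R_2 = 0.0110/(54.4530*4.6450) = 4.3490e-05
R_conv_out = 1/(14.2290*4.6450) = 0.0151
R_total = 0.0388 K/W
Q = 129.6650 / 0.0388 = 3342.1043 W

R_total = 0.0388 K/W, Q = 3342.1043 W


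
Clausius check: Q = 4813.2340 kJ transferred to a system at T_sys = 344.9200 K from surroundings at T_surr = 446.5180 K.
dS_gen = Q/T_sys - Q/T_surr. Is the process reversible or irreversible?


dS_sys = 4813.2340/344.9200 = 13.9546 kJ/K
dS_surr = -4813.2340/446.5180 = -10.7795 kJ/K
dS_gen = 13.9546 - 10.7795 = 3.1752 kJ/K (irreversible)

dS_gen = 3.1752 kJ/K, irreversible


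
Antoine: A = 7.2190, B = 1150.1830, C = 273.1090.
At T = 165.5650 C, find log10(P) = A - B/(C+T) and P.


C+T = 438.6740
B/(C+T) = 2.6220
log10(P) = 7.2190 - 2.6220 = 4.5970
P = 10^4.5970 = 39540.8601 mmHg

39540.8601 mmHg


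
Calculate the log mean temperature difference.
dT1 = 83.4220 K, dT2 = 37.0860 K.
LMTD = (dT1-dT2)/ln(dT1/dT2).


dT1/dT2 = 2.2494
ln(dT1/dT2) = 0.8107
LMTD = 46.3360 / 0.8107 = 57.1575 K

57.1575 K


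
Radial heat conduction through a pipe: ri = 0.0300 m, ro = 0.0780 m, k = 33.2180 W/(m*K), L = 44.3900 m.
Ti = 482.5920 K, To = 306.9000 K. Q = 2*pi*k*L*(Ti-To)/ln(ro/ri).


dT = 175.6920 K
ln(ro/ri) = 0.9555
Q = 2*pi*33.2180*44.3900*175.6920 / 0.9555 = 1703548.8335 W

1703548.8335 W


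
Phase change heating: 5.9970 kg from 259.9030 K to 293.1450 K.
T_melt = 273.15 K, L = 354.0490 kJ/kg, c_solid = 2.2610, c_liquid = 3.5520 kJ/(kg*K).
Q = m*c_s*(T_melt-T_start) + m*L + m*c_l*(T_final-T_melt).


Q1 (sensible, solid) = 5.9970 * 2.2610 * 13.2470 = 179.6189 kJ
Q2 (latent) = 5.9970 * 354.0490 = 2123.2319 kJ
Q3 (sensible, liquid) = 5.9970 * 3.5520 * 19.9950 = 425.9204 kJ
Q_total = 2728.7712 kJ

2728.7712 kJ


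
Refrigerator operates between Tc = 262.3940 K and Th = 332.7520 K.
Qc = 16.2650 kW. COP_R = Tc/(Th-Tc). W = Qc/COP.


COP = 262.3940 / 70.3580 = 3.7294
W = 16.2650 / 3.7294 = 4.3613 kW

COP = 3.7294, W = 4.3613 kW


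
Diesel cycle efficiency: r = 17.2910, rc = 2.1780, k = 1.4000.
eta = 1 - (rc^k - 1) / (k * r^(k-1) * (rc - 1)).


r^(k-1) = 3.1270
rc^k = 2.9736
eta = 0.6173 = 61.7303%

61.7303%


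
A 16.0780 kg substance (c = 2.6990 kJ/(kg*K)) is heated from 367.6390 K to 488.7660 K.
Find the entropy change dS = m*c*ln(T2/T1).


T2/T1 = 1.3295
ln(T2/T1) = 0.2848
dS = 16.0780 * 2.6990 * 0.2848 = 12.3580 kJ/K

12.3580 kJ/K


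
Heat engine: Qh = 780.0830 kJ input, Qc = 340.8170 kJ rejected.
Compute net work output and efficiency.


W = 780.0830 - 340.8170 = 439.2660 kJ
eta = 439.2660 / 780.0830 = 0.5631 = 56.3102%

W = 439.2660 kJ, eta = 56.3102%


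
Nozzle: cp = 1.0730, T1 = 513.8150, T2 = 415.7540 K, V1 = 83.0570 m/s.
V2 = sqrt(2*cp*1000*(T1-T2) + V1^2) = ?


dT = 98.0610 K
2*cp*1000*dT = 210438.9060
V1^2 = 6898.4652
V2 = sqrt(217337.3712) = 466.1946 m/s

466.1946 m/s


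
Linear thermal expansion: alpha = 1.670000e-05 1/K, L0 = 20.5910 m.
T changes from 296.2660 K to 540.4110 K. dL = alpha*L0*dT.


dT = 244.1450 K
dL = 1.670000e-05 * 20.5910 * 244.1450 = 0.083954 m
L_final = 20.674954 m

dL = 0.083954 m


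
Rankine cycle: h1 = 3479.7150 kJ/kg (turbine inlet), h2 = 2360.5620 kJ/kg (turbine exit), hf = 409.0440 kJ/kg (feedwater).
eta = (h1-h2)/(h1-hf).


W = 1119.1530 kJ/kg
Q_in = 3070.6710 kJ/kg
eta = 0.3645 = 36.4465%

eta = 36.4465%


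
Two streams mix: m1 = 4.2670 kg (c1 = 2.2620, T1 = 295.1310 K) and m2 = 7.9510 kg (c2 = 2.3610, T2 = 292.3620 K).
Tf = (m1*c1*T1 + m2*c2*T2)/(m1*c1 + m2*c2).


num = 8336.9012
den = 28.4243
Tf = 293.3023 K

293.3023 K


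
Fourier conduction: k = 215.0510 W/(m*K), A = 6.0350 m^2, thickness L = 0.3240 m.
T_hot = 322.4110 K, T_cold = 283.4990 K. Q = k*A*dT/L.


dT = 38.9120 K
Q = 215.0510 * 6.0350 * 38.9120 / 0.3240 = 155868.1152 W

155868.1152 W


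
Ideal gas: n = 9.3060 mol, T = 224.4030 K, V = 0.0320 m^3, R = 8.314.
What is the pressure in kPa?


P = nRT/V = 9.3060 * 8.314 * 224.4030 / 0.0320
= 17362.0790 / 0.0320 = 542564.9675 Pa = 542.5650 kPa

542.5650 kPa


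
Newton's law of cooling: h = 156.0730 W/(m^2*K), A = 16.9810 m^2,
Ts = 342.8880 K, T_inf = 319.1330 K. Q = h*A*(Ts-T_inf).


dT = 23.7550 K
Q = 156.0730 * 16.9810 * 23.7550 = 62957.2972 W

62957.2972 W


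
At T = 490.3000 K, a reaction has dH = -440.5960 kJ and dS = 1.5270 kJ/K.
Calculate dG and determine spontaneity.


T*dS = 490.3000 * 1.5270 = 748.6881 kJ
dG = -440.5960 - 748.6881 = -1189.2841 kJ (spontaneous)

dG = -1189.2841 kJ, spontaneous


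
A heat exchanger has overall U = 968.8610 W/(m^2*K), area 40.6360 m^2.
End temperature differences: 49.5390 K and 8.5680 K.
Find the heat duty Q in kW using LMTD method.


LMTD = 23.3489 K
Q = 968.8610 * 40.6360 * 23.3489 = 919262.8355 W = 919.2628 kW

919.2628 kW


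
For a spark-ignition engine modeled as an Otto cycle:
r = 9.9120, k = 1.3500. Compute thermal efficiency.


r^(k-1) = 2.2318
eta = 1 - 1/2.2318 = 0.5519 = 55.1932%

55.1932%


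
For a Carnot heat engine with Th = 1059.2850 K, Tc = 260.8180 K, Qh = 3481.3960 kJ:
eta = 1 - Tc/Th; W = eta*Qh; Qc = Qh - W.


eta = 1 - 260.8180/1059.2850 = 0.7538
W = 0.7538 * 3481.3960 = 2624.2039 kJ
Qc = 3481.3960 - 2624.2039 = 857.1921 kJ

eta = 75.3779%, W = 2624.2039 kJ, Qc = 857.1921 kJ


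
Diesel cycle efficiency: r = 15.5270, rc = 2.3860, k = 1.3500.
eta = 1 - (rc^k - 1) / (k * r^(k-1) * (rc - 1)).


r^(k-1) = 2.6114
rc^k = 3.2349
eta = 0.5426 = 54.2625%

54.2625%


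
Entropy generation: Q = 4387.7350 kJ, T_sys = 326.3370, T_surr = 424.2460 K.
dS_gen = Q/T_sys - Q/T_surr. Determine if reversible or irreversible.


dS_sys = 4387.7350/326.3370 = 13.4454 kJ/K
dS_surr = -4387.7350/424.2460 = -10.3424 kJ/K
dS_gen = 13.4454 - 10.3424 = 3.1030 kJ/K (irreversible)

dS_gen = 3.1030 kJ/K, irreversible
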